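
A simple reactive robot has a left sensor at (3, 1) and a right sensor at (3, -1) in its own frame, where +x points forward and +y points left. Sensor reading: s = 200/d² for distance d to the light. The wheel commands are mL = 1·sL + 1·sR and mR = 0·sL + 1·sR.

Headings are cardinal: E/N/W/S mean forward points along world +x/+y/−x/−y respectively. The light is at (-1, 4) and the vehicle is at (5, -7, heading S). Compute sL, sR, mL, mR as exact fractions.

40/49 200/221 18640/10829 200/221

left sensor world pos  = (6, -10); dL² = 245
right sensor world pos = (4, -10); dR² = 221
sL = 200/245 = 40/49
sR = 200/221 = 200/221
mL = 1·sL + 1·sR = 18640/10829
mR = 0·sL + 1·sR = 200/221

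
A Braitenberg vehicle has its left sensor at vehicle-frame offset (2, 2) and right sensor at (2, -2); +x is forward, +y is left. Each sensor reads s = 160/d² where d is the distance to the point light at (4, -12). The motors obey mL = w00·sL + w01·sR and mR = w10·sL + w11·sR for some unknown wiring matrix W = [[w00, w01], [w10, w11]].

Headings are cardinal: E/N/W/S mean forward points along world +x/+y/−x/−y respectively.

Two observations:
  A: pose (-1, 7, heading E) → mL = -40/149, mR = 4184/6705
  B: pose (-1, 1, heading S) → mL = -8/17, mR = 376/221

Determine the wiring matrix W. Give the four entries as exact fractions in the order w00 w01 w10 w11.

obs A: pose=(-1,7,E) → sL=16/45, sR=80/149, mL=-40/149, mR=4184/6705
obs B: pose=(-1,1,S) → sL=16/13, sR=16/17, mL=-8/17, mR=376/221
sensor matrix S = [[16/45, 80/149], [16/13, 16/17]]; det S = -483328/1481805
solve [mL_A; mL_B] = S·[w00; w01] and [mR_A; mR_B] = S·[w10; w11]:
  w00 = 0, w01 = -1/2, w10 = 1, w11 = 1/2

0 -1/2 1 1/2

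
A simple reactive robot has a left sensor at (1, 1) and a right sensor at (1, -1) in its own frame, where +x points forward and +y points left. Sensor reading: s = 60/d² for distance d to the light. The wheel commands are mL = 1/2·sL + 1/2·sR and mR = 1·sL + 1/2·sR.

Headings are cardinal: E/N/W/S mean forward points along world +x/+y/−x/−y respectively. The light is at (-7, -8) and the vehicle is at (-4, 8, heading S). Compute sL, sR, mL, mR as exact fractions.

left sensor world pos  = (-3, 7); dL² = 241
right sensor world pos = (-5, 7); dR² = 229
sL = 60/241 = 60/241
sR = 60/229 = 60/229
mL = 1/2·sL + 1/2·sR = 14100/55189
mR = 1·sL + 1/2·sR = 20970/55189

60/241 60/229 14100/55189 20970/55189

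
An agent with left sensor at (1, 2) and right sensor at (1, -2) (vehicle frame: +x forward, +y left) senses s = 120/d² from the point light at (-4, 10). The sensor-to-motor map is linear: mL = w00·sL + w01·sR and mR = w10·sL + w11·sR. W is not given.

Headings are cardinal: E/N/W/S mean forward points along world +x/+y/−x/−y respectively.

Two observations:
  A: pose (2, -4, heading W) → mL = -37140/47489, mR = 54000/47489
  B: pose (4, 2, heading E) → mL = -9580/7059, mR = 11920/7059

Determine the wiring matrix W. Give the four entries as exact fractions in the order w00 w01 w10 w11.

-1 -1/2 1 1

obs A: pose=(2,-4,W) → sL=120/281, sR=120/169, mL=-37140/47489, mR=54000/47489
obs B: pose=(4,2,E) → sL=40/39, sR=120/181, mL=-9580/7059, mR=11920/7059
sensor matrix S = [[120/281, 120/169], [40/39, 120/181]]; det S = -49740800/111741617
solve [mL_A; mL_B] = S·[w00; w01] and [mR_A; mR_B] = S·[w10; w11]:
  w00 = -1, w01 = -1/2, w10 = 1, w11 = 1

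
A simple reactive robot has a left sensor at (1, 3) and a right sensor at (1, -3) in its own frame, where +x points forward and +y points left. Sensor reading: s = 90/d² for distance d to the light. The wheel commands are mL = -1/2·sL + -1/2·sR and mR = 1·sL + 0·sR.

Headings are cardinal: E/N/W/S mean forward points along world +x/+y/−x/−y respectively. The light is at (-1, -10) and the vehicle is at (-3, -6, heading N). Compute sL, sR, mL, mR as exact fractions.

left sensor world pos  = (-6, -5); dL² = 50
right sensor world pos = (0, -5); dR² = 26
sL = 90/50 = 9/5
sR = 90/26 = 45/13
mL = -1/2·sL + -1/2·sR = -171/65
mR = 1·sL + 0·sR = 9/5

9/5 45/13 -171/65 9/5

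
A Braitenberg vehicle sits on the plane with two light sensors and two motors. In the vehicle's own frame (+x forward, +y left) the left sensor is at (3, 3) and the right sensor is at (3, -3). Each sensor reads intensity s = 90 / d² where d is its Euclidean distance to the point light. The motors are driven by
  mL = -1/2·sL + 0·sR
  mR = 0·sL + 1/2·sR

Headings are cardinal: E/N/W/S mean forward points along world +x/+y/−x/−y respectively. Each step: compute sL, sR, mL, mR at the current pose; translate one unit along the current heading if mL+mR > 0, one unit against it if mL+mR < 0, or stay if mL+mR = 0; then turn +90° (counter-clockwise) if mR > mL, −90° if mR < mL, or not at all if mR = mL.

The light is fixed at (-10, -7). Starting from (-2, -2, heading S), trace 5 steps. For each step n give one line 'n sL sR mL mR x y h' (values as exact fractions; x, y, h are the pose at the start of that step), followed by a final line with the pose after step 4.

n=0: pose=(-2,-2,S); sL=18/25, sR=90/29; mL=-9/25, mR=45/29; mL+mR=864/725 → advance +1; mR−mL=1386/725 → turn +1·90°
n=1: pose=(-2,-3,E); sL=9/17, sR=45/61; mL=-9/34, mR=45/122; mL+mR=108/1037 → advance +1; mR−mL=657/1037 → turn +1·90°
n=2: pose=(-1,-3,N); sL=18/17, sR=90/193; mL=-9/17, mR=45/193; mL+mR=-972/3281 → advance -1; mR−mL=2502/3281 → turn +1·90°
n=3: pose=(-1,-4,W); sL=5/2, sR=5/4; mL=-5/4, mR=5/8; mL+mR=-5/8 → advance -1; mR−mL=15/8 → turn +1·90°
n=4: pose=(0,-4,S); sL=90/169, sR=90/49; mL=-45/169, mR=45/49; mL+mR=5400/8281 → advance +1; mR−mL=9810/8281 → turn +1·90°

0 18/25 90/29 -9/25 45/29 -2 -2 S
1 9/17 45/61 -9/34 45/122 -2 -3 E
2 18/17 90/193 -9/17 45/193 -1 -3 N
3 5/2 5/4 -5/4 5/8 -1 -4 W
4 90/169 90/49 -45/169 45/49 0 -4 S
final 0 -5 E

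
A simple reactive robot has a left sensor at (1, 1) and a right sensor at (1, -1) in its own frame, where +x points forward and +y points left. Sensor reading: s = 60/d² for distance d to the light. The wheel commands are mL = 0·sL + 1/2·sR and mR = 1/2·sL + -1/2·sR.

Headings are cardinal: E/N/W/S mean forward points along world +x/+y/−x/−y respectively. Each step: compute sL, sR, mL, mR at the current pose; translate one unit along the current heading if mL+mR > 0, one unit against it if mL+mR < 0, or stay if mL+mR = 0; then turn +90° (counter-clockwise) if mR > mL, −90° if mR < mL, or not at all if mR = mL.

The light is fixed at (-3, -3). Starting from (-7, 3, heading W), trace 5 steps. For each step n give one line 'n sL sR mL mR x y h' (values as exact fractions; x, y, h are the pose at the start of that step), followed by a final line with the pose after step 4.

n=0: pose=(-7,3,W); sL=6/5, sR=30/37; mL=15/37, mR=36/185; mL+mR=3/5 → advance +1; mR−mL=-39/185 → turn -1·90°
n=1: pose=(-8,3,N); sL=12/17, sR=12/13; mL=6/13, mR=-24/221; mL+mR=6/17 → advance +1; mR−mL=-126/221 → turn -1·90°
n=2: pose=(-8,4,E); sL=3/4, sR=15/13; mL=15/26, mR=-21/104; mL+mR=3/8 → advance +1; mR−mL=-81/104 → turn -1·90°
n=3: pose=(-7,4,S); sL=4/3, sR=60/61; mL=30/61, mR=32/183; mL+mR=2/3 → advance +1; mR−mL=-58/183 → turn -1·90°
n=4: pose=(-7,3,W); sL=6/5, sR=30/37; mL=15/37, mR=36/185; mL+mR=3/5 → advance +1; mR−mL=-39/185 → turn -1·90°

0 6/5 30/37 15/37 36/185 -7 3 W
1 12/17 12/13 6/13 -24/221 -8 3 N
2 3/4 15/13 15/26 -21/104 -8 4 E
3 4/3 60/61 30/61 32/183 -7 4 S
4 6/5 30/37 15/37 36/185 -7 3 W
final -8 3 N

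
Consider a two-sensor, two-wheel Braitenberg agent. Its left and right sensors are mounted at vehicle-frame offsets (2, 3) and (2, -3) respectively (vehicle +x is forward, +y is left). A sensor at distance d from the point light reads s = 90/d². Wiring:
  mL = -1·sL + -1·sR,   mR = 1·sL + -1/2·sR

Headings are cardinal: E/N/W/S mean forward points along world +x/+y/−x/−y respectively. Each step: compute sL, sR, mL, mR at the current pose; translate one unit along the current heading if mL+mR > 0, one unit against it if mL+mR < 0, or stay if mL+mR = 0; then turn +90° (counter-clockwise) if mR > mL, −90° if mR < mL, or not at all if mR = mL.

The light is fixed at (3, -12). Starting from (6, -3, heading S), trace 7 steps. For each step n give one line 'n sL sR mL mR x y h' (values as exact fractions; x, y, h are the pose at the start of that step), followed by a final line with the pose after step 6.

0 18/17 90/49 -2412/833 117/833 6 -3 S
1 45/97 45/37 -6030/3589 -1035/7178 6 -2 E
2 18/29 90/169 -5652/4901 1737/4901 5 -2 N
3 5/2 5/8 -25/8 35/16 5 -3 W
4 18/17 90/49 -2412/833 117/833 6 -3 S
5 45/97 45/37 -6030/3589 -1035/7178 6 -2 E
6 18/29 90/169 -5652/4901 1737/4901 5 -2 N
final 5 -3 W

n=0: pose=(6,-3,S); sL=18/17, sR=90/49; mL=-2412/833, mR=117/833; mL+mR=-135/49 → advance -1; mR−mL=2529/833 → turn +1·90°
n=1: pose=(6,-2,E); sL=45/97, sR=45/37; mL=-6030/3589, mR=-1035/7178; mL+mR=-135/74 → advance -1; mR−mL=11025/7178 → turn +1·90°
n=2: pose=(5,-2,N); sL=18/29, sR=90/169; mL=-5652/4901, mR=1737/4901; mL+mR=-135/169 → advance -1; mR−mL=7389/4901 → turn +1·90°
n=3: pose=(5,-3,W); sL=5/2, sR=5/8; mL=-25/8, mR=35/16; mL+mR=-15/16 → advance -1; mR−mL=85/16 → turn +1·90°
n=4: pose=(6,-3,S); sL=18/17, sR=90/49; mL=-2412/833, mR=117/833; mL+mR=-135/49 → advance -1; mR−mL=2529/833 → turn +1·90°
n=5: pose=(6,-2,E); sL=45/97, sR=45/37; mL=-6030/3589, mR=-1035/7178; mL+mR=-135/74 → advance -1; mR−mL=11025/7178 → turn +1·90°
n=6: pose=(5,-2,N); sL=18/29, sR=90/169; mL=-5652/4901, mR=1737/4901; mL+mR=-135/169 → advance -1; mR−mL=7389/4901 → turn +1·90°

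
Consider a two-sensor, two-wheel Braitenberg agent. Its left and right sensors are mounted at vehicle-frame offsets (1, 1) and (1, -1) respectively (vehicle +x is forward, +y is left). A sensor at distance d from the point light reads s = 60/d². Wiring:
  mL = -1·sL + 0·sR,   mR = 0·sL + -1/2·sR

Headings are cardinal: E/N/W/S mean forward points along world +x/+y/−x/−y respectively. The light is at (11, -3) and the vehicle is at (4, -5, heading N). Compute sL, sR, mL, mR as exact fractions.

12/13 60/37 -12/13 -30/37

left sensor world pos  = (3, -4); dL² = 65
right sensor world pos = (5, -4); dR² = 37
sL = 60/65 = 12/13
sR = 60/37 = 60/37
mL = -1·sL + 0·sR = -12/13
mR = 0·sL + -1/2·sR = -30/37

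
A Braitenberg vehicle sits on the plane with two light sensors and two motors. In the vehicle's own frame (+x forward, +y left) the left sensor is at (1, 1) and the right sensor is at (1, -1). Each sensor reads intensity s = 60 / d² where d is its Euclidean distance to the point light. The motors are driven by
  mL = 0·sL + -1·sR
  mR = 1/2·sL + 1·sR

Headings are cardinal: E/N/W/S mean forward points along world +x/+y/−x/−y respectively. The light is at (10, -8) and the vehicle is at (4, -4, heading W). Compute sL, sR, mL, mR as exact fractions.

left sensor world pos  = (3, -5); dL² = 58
right sensor world pos = (3, -3); dR² = 74
sL = 60/58 = 30/29
sR = 60/74 = 30/37
mL = 0·sL + -1·sR = -30/37
mR = 1/2·sL + 1·sR = 1425/1073

30/29 30/37 -30/37 1425/1073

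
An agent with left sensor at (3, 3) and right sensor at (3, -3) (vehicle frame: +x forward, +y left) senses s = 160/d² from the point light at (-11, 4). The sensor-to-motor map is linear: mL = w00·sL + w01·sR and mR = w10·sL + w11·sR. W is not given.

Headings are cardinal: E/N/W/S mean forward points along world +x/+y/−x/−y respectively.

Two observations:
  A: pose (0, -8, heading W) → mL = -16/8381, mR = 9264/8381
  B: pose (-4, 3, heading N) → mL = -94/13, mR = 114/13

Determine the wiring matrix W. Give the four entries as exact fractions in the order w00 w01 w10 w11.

obs A: pose=(0,-8,W) → sL=160/289, sR=32/29, mL=-16/8381, mR=9264/8381
obs B: pose=(-4,3,N) → sL=8, sR=20/13, mL=-94/13, mR=114/13
sensor matrix S = [[160/289, 32/29], [8, 20/13]]; det S = -868992/108953
solve [mL_A; mL_B] = S·[w00; w01] and [mR_A; mR_B] = S·[w10; w11]:
  w00 = -1, w01 = 1/2, w10 = 1, w11 = 1/2

-1 1/2 1 1/2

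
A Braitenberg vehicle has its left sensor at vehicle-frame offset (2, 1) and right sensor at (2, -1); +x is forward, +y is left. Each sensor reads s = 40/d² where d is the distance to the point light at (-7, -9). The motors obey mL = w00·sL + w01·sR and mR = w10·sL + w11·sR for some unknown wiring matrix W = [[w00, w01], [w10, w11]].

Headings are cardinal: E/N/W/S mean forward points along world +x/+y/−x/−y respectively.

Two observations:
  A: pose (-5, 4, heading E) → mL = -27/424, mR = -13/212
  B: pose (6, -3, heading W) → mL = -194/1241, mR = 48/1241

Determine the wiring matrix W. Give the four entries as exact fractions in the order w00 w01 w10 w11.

obs A: pose=(-5,4,E) → sL=10/53, sR=1/4, mL=-27/424, mR=-13/212
obs B: pose=(6,-3,W) → sL=20/73, sR=4/17, mL=-194/1241, mR=48/1241
sensor matrix S = [[10/53, 1/4], [20/73, 4/17]]; det S = -1585/65773
solve [mL_A; mL_B] = S·[w00; w01] and [mR_A; mR_B] = S·[w10; w11]:
  w00 = -1, w01 = 1/2, w10 = 1, w11 = -1

-1 1/2 1 -1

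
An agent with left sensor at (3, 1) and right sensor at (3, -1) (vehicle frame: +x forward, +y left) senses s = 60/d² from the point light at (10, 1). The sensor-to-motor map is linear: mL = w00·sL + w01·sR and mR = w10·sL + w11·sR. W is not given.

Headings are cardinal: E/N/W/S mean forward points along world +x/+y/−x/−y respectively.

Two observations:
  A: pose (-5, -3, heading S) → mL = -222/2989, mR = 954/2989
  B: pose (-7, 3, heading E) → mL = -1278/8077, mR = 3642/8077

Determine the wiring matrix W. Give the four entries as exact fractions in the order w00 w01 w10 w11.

1/2 -1 1/2 1

obs A: pose=(-5,-3,S) → sL=12/49, sR=12/61, mL=-222/2989, mR=954/2989
obs B: pose=(-7,3,E) → sL=12/41, sR=60/197, mL=-1278/8077, mR=3642/8077
sensor matrix S = [[12/49, 12/61], [12/41, 60/197]]; det S = 410688/24142153
solve [mL_A; mL_B] = S·[w00; w01] and [mR_A; mR_B] = S·[w10; w11]:
  w00 = 1/2, w01 = -1, w10 = 1/2, w11 = 1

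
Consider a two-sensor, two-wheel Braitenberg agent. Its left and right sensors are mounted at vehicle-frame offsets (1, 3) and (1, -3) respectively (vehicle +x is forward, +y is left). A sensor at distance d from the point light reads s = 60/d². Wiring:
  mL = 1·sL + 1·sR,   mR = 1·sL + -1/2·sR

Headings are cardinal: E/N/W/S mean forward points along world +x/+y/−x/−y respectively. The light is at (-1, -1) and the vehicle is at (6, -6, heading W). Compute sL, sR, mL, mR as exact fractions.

left sensor world pos  = (5, -9); dL² = 100
right sensor world pos = (5, -3); dR² = 40
sL = 60/100 = 3/5
sR = 60/40 = 3/2
mL = 1·sL + 1·sR = 21/10
mR = 1·sL + -1/2·sR = -3/20

3/5 3/2 21/10 -3/20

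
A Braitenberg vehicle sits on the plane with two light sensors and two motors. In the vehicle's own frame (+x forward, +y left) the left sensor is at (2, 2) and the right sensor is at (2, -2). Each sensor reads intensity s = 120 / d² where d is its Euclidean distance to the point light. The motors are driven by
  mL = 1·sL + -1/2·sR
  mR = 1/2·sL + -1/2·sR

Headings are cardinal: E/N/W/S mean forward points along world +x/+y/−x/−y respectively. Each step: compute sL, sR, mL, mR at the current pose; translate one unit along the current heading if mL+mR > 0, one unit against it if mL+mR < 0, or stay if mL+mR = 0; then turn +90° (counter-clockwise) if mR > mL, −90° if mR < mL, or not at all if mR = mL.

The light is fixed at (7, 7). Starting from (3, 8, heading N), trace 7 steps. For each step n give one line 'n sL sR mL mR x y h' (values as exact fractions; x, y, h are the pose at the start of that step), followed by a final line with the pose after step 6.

0 8/3 120/13 -76/39 -128/39 3 8 N
1 15 15 15/2 0 3 7 E
2 24 120/29 636/29 288/29 4 7 S
3 60/17 60/13 270/221 -120/221 4 6 W
4 120/37 24 -324/37 -384/37 3 6 N
5 30 6 27 12 3 5 E
6 120/17 120/41 3900/697 1440/697 4 5 S
final 4 4 W

n=0: pose=(3,8,N); sL=8/3, sR=120/13; mL=-76/39, mR=-128/39; mL+mR=-68/13 → advance -1; mR−mL=-4/3 → turn -1·90°
n=1: pose=(3,7,E); sL=15, sR=15; mL=15/2, mR=0; mL+mR=15/2 → advance +1; mR−mL=-15/2 → turn -1·90°
n=2: pose=(4,7,S); sL=24, sR=120/29; mL=636/29, mR=288/29; mL+mR=924/29 → advance +1; mR−mL=-12 → turn -1·90°
n=3: pose=(4,6,W); sL=60/17, sR=60/13; mL=270/221, mR=-120/221; mL+mR=150/221 → advance +1; mR−mL=-30/17 → turn -1·90°
n=4: pose=(3,6,N); sL=120/37, sR=24; mL=-324/37, mR=-384/37; mL+mR=-708/37 → advance -1; mR−mL=-60/37 → turn -1·90°
n=5: pose=(3,5,E); sL=30, sR=6; mL=27, mR=12; mL+mR=39 → advance +1; mR−mL=-15 → turn -1·90°
n=6: pose=(4,5,S); sL=120/17, sR=120/41; mL=3900/697, mR=1440/697; mL+mR=5340/697 → advance +1; mR−mL=-60/17 → turn -1·90°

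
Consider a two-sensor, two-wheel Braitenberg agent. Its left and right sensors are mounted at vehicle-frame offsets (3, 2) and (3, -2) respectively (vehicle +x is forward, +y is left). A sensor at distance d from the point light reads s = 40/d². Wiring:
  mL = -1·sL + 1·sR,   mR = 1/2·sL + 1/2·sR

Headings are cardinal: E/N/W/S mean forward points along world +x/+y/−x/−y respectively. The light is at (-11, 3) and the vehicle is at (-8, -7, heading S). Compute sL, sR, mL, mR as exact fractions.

left sensor world pos  = (-6, -10); dL² = 194
right sensor world pos = (-10, -10); dR² = 170
sL = 40/194 = 20/97
sR = 40/170 = 4/17
mL = -1·sL + 1·sR = 48/1649
mR = 1/2·sL + 1/2·sR = 364/1649

20/97 4/17 48/1649 364/1649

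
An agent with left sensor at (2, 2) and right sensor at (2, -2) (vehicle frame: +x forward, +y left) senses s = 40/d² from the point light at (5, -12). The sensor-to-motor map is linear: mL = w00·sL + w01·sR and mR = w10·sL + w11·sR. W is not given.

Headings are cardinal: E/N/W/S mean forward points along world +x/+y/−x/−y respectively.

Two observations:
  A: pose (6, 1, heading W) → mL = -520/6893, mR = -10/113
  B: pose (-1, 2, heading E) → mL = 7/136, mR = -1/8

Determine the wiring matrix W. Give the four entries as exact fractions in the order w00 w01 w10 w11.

obs A: pose=(6,1,W) → sL=20/61, sR=20/113, mL=-520/6893, mR=-10/113
obs B: pose=(-1,2,E) → sL=5/34, sR=1/4, mL=7/136, mR=-1/8
sensor matrix S = [[20/61, 20/113], [5/34, 1/4]]; det S = 6555/117181
solve [mL_A; mL_B] = S·[w00; w01] and [mR_A; mR_B] = S·[w10; w11]:
  w00 = -1/2, w01 = 1/2, w10 = 0, w11 = -1/2

-1/2 1/2 0 -1/2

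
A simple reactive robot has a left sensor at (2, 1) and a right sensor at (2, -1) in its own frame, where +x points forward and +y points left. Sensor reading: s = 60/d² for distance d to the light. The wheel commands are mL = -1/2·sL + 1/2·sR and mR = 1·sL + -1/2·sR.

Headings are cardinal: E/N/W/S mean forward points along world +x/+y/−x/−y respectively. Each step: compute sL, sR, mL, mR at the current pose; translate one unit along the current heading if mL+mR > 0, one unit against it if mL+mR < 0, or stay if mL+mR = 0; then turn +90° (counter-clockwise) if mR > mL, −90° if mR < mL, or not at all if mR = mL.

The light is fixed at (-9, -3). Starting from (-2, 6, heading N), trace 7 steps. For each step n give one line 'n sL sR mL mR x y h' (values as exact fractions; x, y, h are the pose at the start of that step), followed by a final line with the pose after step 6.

0 60/157 12/37 -168/5809 1278/5809 -2 6 N
1 30/53 30/73 -300/3869 1395/3869 -2 7 W
2 60/113 60/89 720/10057 1950/10057 -3 7 S
3 15/41 15/32 135/2624 345/2624 -3 6 E
4 60/157 12/37 -168/5809 1278/5809 -2 6 N
5 30/53 30/73 -300/3869 1395/3869 -2 7 W
6 60/113 60/89 720/10057 1950/10057 -3 7 S
final -3 6 E

n=0: pose=(-2,6,N); sL=60/157, sR=12/37; mL=-168/5809, mR=1278/5809; mL+mR=30/157 → advance +1; mR−mL=1446/5809 → turn +1·90°
n=1: pose=(-2,7,W); sL=30/53, sR=30/73; mL=-300/3869, mR=1395/3869; mL+mR=15/53 → advance +1; mR−mL=1695/3869 → turn +1·90°
n=2: pose=(-3,7,S); sL=60/113, sR=60/89; mL=720/10057, mR=1950/10057; mL+mR=30/113 → advance +1; mR−mL=1230/10057 → turn +1·90°
n=3: pose=(-3,6,E); sL=15/41, sR=15/32; mL=135/2624, mR=345/2624; mL+mR=15/82 → advance +1; mR−mL=105/1312 → turn +1·90°
n=4: pose=(-2,6,N); sL=60/157, sR=12/37; mL=-168/5809, mR=1278/5809; mL+mR=30/157 → advance +1; mR−mL=1446/5809 → turn +1·90°
n=5: pose=(-2,7,W); sL=30/53, sR=30/73; mL=-300/3869, mR=1395/3869; mL+mR=15/53 → advance +1; mR−mL=1695/3869 → turn +1·90°
n=6: pose=(-3,7,S); sL=60/113, sR=60/89; mL=720/10057, mR=1950/10057; mL+mR=30/113 → advance +1; mR−mL=1230/10057 → turn +1·90°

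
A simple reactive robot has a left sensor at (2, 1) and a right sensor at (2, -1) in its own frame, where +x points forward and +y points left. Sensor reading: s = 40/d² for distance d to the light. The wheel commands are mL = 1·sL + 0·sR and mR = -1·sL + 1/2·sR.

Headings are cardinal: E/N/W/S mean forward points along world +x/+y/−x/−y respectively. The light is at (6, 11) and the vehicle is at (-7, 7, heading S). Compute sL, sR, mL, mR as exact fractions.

2/9 5/29 2/9 -71/522

left sensor world pos  = (-6, 5); dL² = 180
right sensor world pos = (-8, 5); dR² = 232
sL = 40/180 = 2/9
sR = 40/232 = 5/29
mL = 1·sL + 0·sR = 2/9
mR = -1·sL + 1/2·sR = -71/522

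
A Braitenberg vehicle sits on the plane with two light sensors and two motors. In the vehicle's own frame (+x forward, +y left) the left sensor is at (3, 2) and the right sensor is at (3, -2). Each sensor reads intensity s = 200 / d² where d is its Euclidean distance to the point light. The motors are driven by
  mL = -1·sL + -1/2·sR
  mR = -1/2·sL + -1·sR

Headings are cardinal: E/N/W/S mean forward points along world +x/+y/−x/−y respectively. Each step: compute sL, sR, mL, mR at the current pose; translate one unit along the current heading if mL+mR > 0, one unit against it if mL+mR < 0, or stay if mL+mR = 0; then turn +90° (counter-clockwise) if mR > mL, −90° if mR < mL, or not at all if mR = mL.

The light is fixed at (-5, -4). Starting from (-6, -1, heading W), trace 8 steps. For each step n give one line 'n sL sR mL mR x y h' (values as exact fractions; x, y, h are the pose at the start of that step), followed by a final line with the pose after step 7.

n=0: pose=(-6,-1,W); sL=200/17, sR=200/41; mL=-9900/697, mR=-7500/697; mL+mR=-17400/697 → advance -1; mR−mL=2400/697 → turn +1·90°
n=1: pose=(-5,-1,S); sL=50, sR=50; mL=-75, mR=-75; mL+mR=-150 → advance -1; mR−mL=0 → turn +0·90°
n=2: pose=(-5,0,S); sL=40, sR=40; mL=-60, mR=-60; mL+mR=-120 → advance -1; mR−mL=0 → turn +0·90°
n=3: pose=(-5,1,S); sL=25, sR=25; mL=-75/2, mR=-75/2; mL+mR=-75 → advance -1; mR−mL=0 → turn +0·90°
n=4: pose=(-5,2,S); sL=200/13, sR=200/13; mL=-300/13, mR=-300/13; mL+mR=-600/13 → advance -1; mR−mL=0 → turn +0·90°
n=5: pose=(-5,3,S); sL=10, sR=10; mL=-15, mR=-15; mL+mR=-30 → advance -1; mR−mL=0 → turn +0·90°
n=6: pose=(-5,4,S); sL=200/29, sR=200/29; mL=-300/29, mR=-300/29; mL+mR=-600/29 → advance -1; mR−mL=0 → turn +0·90°
n=7: pose=(-5,5,S); sL=5, sR=5; mL=-15/2, mR=-15/2; mL+mR=-15 → advance -1; mR−mL=0 → turn +0·90°

0 200/17 200/41 -9900/697 -7500/697 -6 -1 W
1 50 50 -75 -75 -5 -1 S
2 40 40 -60 -60 -5 0 S
3 25 25 -75/2 -75/2 -5 1 S
4 200/13 200/13 -300/13 -300/13 -5 2 S
5 10 10 -15 -15 -5 3 S
6 200/29 200/29 -300/29 -300/29 -5 4 S
7 5 5 -15/2 -15/2 -5 5 S
final -5 6 S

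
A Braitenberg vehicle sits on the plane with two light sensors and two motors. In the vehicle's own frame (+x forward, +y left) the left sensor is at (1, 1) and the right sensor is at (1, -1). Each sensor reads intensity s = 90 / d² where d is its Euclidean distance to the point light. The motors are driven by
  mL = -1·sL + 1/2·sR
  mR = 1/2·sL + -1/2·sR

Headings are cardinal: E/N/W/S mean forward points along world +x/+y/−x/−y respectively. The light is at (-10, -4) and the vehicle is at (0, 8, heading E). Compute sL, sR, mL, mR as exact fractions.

9/29 45/121 -873/7018 -108/3509

left sensor world pos  = (1, 9); dL² = 290
right sensor world pos = (1, 7); dR² = 242
sL = 90/290 = 9/29
sR = 90/242 = 45/121
mL = -1·sL + 1/2·sR = -873/7018
mR = 1/2·sL + -1/2·sR = -108/3509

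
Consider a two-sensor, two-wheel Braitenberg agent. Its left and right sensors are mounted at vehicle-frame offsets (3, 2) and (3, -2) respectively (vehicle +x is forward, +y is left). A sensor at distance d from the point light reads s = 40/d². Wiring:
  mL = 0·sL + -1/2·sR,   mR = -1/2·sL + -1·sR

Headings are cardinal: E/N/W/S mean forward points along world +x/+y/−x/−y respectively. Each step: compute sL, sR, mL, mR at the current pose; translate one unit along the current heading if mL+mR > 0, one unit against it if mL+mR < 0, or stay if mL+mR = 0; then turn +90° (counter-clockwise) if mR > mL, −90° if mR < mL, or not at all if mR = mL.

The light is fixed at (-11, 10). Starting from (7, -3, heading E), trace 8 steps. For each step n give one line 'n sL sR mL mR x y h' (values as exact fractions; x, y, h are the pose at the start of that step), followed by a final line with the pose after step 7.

n=0: pose=(7,-3,E); sL=20/281, sR=20/333; mL=-10/333, mR=-8950/93573; mL+mR=-3920/31191 → advance -1; mR−mL=-6140/93573 → turn -1·90°
n=1: pose=(6,-3,S); sL=40/617, sR=40/481; mL=-20/481, mR=-34300/296777; mL+mR=-46640/296777 → advance -1; mR−mL=-21960/296777 → turn -1·90°
n=2: pose=(6,-2,W); sL=5/49, sR=5/37; mL=-5/74, mR=-675/3626; mL+mR=-460/1813 → advance -1; mR−mL=-215/1813 → turn -1·90°
n=3: pose=(7,-2,N); sL=40/337, sR=40/481; mL=-20/481, mR=-23100/162097; mL+mR=-29840/162097 → advance -1; mR−mL=-16360/162097 → turn -1·90°
n=4: pose=(7,-3,E); sL=20/281, sR=20/333; mL=-10/333, mR=-8950/93573; mL+mR=-3920/31191 → advance -1; mR−mL=-6140/93573 → turn -1·90°
n=5: pose=(6,-3,S); sL=40/617, sR=40/481; mL=-20/481, mR=-34300/296777; mL+mR=-46640/296777 → advance -1; mR−mL=-21960/296777 → turn -1·90°
n=6: pose=(6,-2,W); sL=5/49, sR=5/37; mL=-5/74, mR=-675/3626; mL+mR=-460/1813 → advance -1; mR−mL=-215/1813 → turn -1·90°
n=7: pose=(7,-2,N); sL=40/337, sR=40/481; mL=-20/481, mR=-23100/162097; mL+mR=-29840/162097 → advance -1; mR−mL=-16360/162097 → turn -1·90°

0 20/281 20/333 -10/333 -8950/93573 7 -3 E
1 40/617 40/481 -20/481 -34300/296777 6 -3 S
2 5/49 5/37 -5/74 -675/3626 6 -2 W
3 40/337 40/481 -20/481 -23100/162097 7 -2 N
4 20/281 20/333 -10/333 -8950/93573 7 -3 E
5 40/617 40/481 -20/481 -34300/296777 6 -3 S
6 5/49 5/37 -5/74 -675/3626 6 -2 W
7 40/337 40/481 -20/481 -23100/162097 7 -2 N
final 7 -3 E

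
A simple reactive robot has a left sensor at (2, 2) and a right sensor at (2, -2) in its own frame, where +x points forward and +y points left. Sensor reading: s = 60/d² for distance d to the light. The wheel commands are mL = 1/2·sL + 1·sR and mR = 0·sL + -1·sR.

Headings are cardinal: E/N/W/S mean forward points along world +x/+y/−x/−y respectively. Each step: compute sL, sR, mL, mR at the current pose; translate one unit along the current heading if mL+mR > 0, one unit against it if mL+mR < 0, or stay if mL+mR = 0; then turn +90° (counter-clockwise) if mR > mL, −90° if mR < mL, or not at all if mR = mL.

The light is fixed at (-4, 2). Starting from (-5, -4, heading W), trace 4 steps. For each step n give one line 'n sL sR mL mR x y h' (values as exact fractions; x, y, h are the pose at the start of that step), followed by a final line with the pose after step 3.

n=0: pose=(-5,-4,W); sL=60/73, sR=12/5; mL=1026/365, mR=-12/5; mL+mR=30/73 → advance +1; mR−mL=-1902/365 → turn -1·90°
n=1: pose=(-6,-4,N); sL=15/8, sR=15/4; mL=75/16, mR=-15/4; mL+mR=15/16 → advance +1; mR−mL=-135/16 → turn -1·90°
n=2: pose=(-6,-3,E); sL=20/3, sR=60/49; mL=670/147, mR=-60/49; mL+mR=10/3 → advance +1; mR−mL=-850/147 → turn -1·90°
n=3: pose=(-5,-3,S); sL=6/5, sR=30/29; mL=237/145, mR=-30/29; mL+mR=3/5 → advance +1; mR−mL=-387/145 → turn -1·90°

0 60/73 12/5 1026/365 -12/5 -5 -4 W
1 15/8 15/4 75/16 -15/4 -6 -4 N
2 20/3 60/49 670/147 -60/49 -6 -3 E
3 6/5 30/29 237/145 -30/29 -5 -3 S
final -5 -4 W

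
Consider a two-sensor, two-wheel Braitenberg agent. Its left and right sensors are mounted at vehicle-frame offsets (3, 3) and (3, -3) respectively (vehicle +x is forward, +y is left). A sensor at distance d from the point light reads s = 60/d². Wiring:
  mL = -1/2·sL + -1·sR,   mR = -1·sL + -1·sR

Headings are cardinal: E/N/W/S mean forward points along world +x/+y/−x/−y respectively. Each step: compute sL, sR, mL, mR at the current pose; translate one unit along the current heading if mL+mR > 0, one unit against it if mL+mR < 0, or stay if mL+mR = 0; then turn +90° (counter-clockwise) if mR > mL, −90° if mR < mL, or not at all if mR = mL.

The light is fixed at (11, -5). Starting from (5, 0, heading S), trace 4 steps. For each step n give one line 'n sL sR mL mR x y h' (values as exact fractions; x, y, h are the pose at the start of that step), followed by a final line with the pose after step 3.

0 60/13 12/17 -666/221 -1176/221 5 0 S
1 2/3 10/27 -19/27 -28/27 5 1 W
2 12/29 12/17 -450/493 -552/493 6 1 N
3 15/17 15/2 -135/17 -285/34 6 0 E
final 5 0 S

n=0: pose=(5,0,S); sL=60/13, sR=12/17; mL=-666/221, mR=-1176/221; mL+mR=-1842/221 → advance -1; mR−mL=-30/13 → turn -1·90°
n=1: pose=(5,1,W); sL=2/3, sR=10/27; mL=-19/27, mR=-28/27; mL+mR=-47/27 → advance -1; mR−mL=-1/3 → turn -1·90°
n=2: pose=(6,1,N); sL=12/29, sR=12/17; mL=-450/493, mR=-552/493; mL+mR=-1002/493 → advance -1; mR−mL=-6/29 → turn -1·90°
n=3: pose=(6,0,E); sL=15/17, sR=15/2; mL=-135/17, mR=-285/34; mL+mR=-555/34 → advance -1; mR−mL=-15/34 → turn -1·90°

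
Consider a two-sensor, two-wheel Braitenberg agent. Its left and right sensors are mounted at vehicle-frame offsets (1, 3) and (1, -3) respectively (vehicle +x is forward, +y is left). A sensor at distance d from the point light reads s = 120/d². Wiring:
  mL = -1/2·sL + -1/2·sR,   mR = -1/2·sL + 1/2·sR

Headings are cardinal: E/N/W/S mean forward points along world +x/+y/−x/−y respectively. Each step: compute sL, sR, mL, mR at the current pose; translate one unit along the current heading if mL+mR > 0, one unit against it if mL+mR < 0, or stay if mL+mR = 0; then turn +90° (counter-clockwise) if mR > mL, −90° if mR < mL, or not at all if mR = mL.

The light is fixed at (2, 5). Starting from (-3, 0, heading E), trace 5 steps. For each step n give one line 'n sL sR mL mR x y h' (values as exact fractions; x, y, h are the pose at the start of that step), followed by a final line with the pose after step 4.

0 6 3/2 -15/4 -9/4 -3 0 E
1 120/97 24/5 -1464/485 864/485 -4 0 N
2 12/13 60/29 -564/377 216/377 -4 -1 W
3 120/53 120/113 -9960/5989 -3600/5989 -3 -1 S
4 6 3/2 -15/4 -9/4 -3 0 E
final -4 0 N

n=0: pose=(-3,0,E); sL=6, sR=3/2; mL=-15/4, mR=-9/4; mL+mR=-6 → advance -1; mR−mL=3/2 → turn +1·90°
n=1: pose=(-4,0,N); sL=120/97, sR=24/5; mL=-1464/485, mR=864/485; mL+mR=-120/97 → advance -1; mR−mL=24/5 → turn +1·90°
n=2: pose=(-4,-1,W); sL=12/13, sR=60/29; mL=-564/377, mR=216/377; mL+mR=-12/13 → advance -1; mR−mL=60/29 → turn +1·90°
n=3: pose=(-3,-1,S); sL=120/53, sR=120/113; mL=-9960/5989, mR=-3600/5989; mL+mR=-120/53 → advance -1; mR−mL=120/113 → turn +1·90°
n=4: pose=(-3,0,E); sL=6, sR=3/2; mL=-15/4, mR=-9/4; mL+mR=-6 → advance -1; mR−mL=3/2 → turn +1·90°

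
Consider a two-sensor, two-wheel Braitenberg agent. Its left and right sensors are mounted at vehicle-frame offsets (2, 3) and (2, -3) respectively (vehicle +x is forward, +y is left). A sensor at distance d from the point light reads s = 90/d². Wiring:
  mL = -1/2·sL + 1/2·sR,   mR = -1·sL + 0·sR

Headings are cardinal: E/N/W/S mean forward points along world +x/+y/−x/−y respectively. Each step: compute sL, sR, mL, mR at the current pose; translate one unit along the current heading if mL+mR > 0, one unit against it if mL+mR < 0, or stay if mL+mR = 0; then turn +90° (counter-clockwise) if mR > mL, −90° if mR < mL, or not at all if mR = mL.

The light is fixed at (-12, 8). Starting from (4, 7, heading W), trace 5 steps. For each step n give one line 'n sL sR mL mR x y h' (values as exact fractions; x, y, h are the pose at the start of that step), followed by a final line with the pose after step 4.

0 45/106 9/20 27/2120 -45/106 4 7 W
1 90/197 90/401 -9180/78997 -90/197 5 7 N
2 45/181 45/193 -270/34933 -45/181 5 6 E
3 90/377 18/37 1728/13949 -90/377 4 6 S
4 45/106 9/20 27/2120 -45/106 4 7 W
final 5 7 N

n=0: pose=(4,7,W); sL=45/106, sR=9/20; mL=27/2120, mR=-45/106; mL+mR=-873/2120 → advance -1; mR−mL=-927/2120 → turn -1·90°
n=1: pose=(5,7,N); sL=90/197, sR=90/401; mL=-9180/78997, mR=-90/197; mL+mR=-45270/78997 → advance -1; mR−mL=-26910/78997 → turn -1·90°
n=2: pose=(5,6,E); sL=45/181, sR=45/193; mL=-270/34933, mR=-45/181; mL+mR=-8955/34933 → advance -1; mR−mL=-8415/34933 → turn -1·90°
n=3: pose=(4,6,S); sL=90/377, sR=18/37; mL=1728/13949, mR=-90/377; mL+mR=-1602/13949 → advance -1; mR−mL=-5058/13949 → turn -1·90°
n=4: pose=(4,7,W); sL=45/106, sR=9/20; mL=27/2120, mR=-45/106; mL+mR=-873/2120 → advance -1; mR−mL=-927/2120 → turn -1·90°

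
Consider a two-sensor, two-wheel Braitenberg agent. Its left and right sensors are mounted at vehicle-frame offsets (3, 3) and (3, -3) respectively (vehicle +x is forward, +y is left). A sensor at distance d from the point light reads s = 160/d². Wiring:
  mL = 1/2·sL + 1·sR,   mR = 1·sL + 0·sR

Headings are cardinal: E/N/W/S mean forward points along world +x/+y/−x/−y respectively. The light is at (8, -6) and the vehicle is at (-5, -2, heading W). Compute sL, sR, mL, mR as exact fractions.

left sensor world pos  = (-8, -5); dL² = 257
right sensor world pos = (-8, 1); dR² = 305
sL = 160/257 = 160/257
sR = 160/305 = 32/61
mL = 1/2·sL + 1·sR = 13104/15677
mR = 1·sL + 0·sR = 160/257

160/257 32/61 13104/15677 160/257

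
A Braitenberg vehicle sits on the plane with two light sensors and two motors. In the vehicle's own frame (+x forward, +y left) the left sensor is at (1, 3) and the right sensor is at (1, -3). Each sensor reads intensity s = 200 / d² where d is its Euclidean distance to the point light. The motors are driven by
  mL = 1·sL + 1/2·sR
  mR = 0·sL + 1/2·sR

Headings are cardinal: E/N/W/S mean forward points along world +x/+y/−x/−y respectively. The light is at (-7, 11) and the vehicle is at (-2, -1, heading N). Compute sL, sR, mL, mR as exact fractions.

8/5 40/37 396/185 20/37

left sensor world pos  = (-5, 0); dL² = 125
right sensor world pos = (1, 0); dR² = 185
sL = 200/125 = 8/5
sR = 200/185 = 40/37
mL = 1·sL + 1/2·sR = 396/185
mR = 0·sL + 1/2·sR = 20/37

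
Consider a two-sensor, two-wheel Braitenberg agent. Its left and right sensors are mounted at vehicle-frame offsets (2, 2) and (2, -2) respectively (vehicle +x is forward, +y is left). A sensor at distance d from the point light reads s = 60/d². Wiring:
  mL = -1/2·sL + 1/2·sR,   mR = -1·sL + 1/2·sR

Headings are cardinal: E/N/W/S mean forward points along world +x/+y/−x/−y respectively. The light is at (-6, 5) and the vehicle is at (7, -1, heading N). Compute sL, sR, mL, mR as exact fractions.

60/137 60/241 -3120/33017 -10350/33017

left sensor world pos  = (5, 1); dL² = 137
right sensor world pos = (9, 1); dR² = 241
sL = 60/137 = 60/137
sR = 60/241 = 60/241
mL = -1/2·sL + 1/2·sR = -3120/33017
mR = -1·sL + 1/2·sR = -10350/33017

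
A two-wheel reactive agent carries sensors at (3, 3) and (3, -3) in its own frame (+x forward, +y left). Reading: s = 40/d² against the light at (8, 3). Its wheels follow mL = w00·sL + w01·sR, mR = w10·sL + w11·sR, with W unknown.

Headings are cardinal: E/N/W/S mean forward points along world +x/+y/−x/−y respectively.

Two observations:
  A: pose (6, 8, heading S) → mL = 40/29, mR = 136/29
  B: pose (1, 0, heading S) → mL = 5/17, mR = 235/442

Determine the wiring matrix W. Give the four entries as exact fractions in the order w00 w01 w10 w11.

0 1 1/2 1/2

obs A: pose=(6,8,S) → sL=8, sR=40/29, mL=40/29, mR=136/29
obs B: pose=(1,0,S) → sL=10/13, sR=5/17, mL=5/17, mR=235/442
sensor matrix S = [[8, 40/29], [10/13, 5/17]]; det S = 8280/6409
solve [mL_A; mL_B] = S·[w00; w01] and [mR_A; mR_B] = S·[w10; w11]:
  w00 = 0, w01 = 1, w10 = 1/2, w11 = 1/2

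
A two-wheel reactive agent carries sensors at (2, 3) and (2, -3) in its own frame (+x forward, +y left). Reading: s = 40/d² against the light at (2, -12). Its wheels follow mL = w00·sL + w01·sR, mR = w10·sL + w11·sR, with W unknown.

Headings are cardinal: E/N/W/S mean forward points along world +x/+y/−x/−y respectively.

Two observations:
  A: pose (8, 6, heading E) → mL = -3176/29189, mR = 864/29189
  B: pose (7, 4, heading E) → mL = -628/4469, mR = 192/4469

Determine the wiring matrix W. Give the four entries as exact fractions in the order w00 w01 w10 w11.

obs A: pose=(8,6,E) → sL=8/101, sR=40/289, mL=-3176/29189, mR=864/29189
obs B: pose=(7,4,E) → sL=4/41, sR=20/109, mL=-628/4469, mR=192/4469
sensor matrix S = [[8/101, 40/289], [4/41, 20/109]]; det S = 134400/130445641
solve [mL_A; mL_B] = S·[w00; w01] and [mR_A; mR_B] = S·[w10; w11]:
  w00 = -1/2, w01 = -1/2, w10 = -1/2, w11 = 1/2

-1/2 -1/2 -1/2 1/2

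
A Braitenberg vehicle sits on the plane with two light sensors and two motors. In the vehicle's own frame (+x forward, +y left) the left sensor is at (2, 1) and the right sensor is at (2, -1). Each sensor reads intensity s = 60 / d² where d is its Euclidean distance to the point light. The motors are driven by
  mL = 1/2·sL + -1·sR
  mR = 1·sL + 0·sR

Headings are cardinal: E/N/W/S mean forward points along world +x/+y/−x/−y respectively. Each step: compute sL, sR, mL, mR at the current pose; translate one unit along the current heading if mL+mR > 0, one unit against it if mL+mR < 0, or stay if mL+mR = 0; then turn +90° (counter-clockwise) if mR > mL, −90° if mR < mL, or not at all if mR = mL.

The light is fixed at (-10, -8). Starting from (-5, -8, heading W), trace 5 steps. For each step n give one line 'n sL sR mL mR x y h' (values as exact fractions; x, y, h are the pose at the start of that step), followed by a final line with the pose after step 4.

0 6 6 -3 6 -5 -8 W
1 60/29 60/13 -1350/377 60/29 -6 -8 S
2 3/2 5/3 -11/12 3/2 -6 -7 E
3 12/5 4/3 -2/15 12/5 -5 -7 N
4 6 10/3 -1/3 6 -5 -6 W
final -6 -6 S

n=0: pose=(-5,-8,W); sL=6, sR=6; mL=-3, mR=6; mL+mR=3 → advance +1; mR−mL=9 → turn +1·90°
n=1: pose=(-6,-8,S); sL=60/29, sR=60/13; mL=-1350/377, mR=60/29; mL+mR=-570/377 → advance -1; mR−mL=2130/377 → turn +1·90°
n=2: pose=(-6,-7,E); sL=3/2, sR=5/3; mL=-11/12, mR=3/2; mL+mR=7/12 → advance +1; mR−mL=29/12 → turn +1·90°
n=3: pose=(-5,-7,N); sL=12/5, sR=4/3; mL=-2/15, mR=12/5; mL+mR=34/15 → advance +1; mR−mL=38/15 → turn +1·90°
n=4: pose=(-5,-6,W); sL=6, sR=10/3; mL=-1/3, mR=6; mL+mR=17/3 → advance +1; mR−mL=19/3 → turn +1·90°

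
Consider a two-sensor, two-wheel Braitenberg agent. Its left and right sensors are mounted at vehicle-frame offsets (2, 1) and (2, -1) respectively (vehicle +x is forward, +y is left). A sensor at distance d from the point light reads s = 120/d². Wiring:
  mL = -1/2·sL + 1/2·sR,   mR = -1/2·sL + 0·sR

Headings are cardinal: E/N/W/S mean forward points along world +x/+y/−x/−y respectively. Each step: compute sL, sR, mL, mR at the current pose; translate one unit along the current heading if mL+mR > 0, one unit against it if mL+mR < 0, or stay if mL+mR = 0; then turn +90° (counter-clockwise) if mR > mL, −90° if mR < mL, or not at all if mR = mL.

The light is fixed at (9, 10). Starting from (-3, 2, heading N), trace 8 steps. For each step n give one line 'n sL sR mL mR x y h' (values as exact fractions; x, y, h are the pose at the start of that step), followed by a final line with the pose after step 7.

n=0: pose=(-3,2,N); sL=24/41, sR=120/157; mL=576/6437, mR=-12/41; mL+mR=-1308/6437 → advance -1; mR−mL=-60/157 → turn -1·90°
n=1: pose=(-3,1,E); sL=30/41, sR=3/5; mL=-27/410, mR=-15/41; mL+mR=-177/410 → advance -1; mR−mL=-3/10 → turn -1·90°
n=2: pose=(-4,1,S); sL=24/53, sR=120/317; mL=-624/16801, mR=-12/53; mL+mR=-4428/16801 → advance -1; mR−mL=-60/317 → turn -1·90°
n=3: pose=(-4,2,W); sL=20/51, sR=60/137; mL=160/6987, mR=-10/51; mL+mR=-1210/6987 → advance -1; mR−mL=-30/137 → turn -1·90°
n=4: pose=(-3,2,N); sL=24/41, sR=120/157; mL=576/6437, mR=-12/41; mL+mR=-1308/6437 → advance -1; mR−mL=-60/157 → turn -1·90°
n=5: pose=(-3,1,E); sL=30/41, sR=3/5; mL=-27/410, mR=-15/41; mL+mR=-177/410 → advance -1; mR−mL=-3/10 → turn -1·90°
n=6: pose=(-4,1,S); sL=24/53, sR=120/317; mL=-624/16801, mR=-12/53; mL+mR=-4428/16801 → advance -1; mR−mL=-60/317 → turn -1·90°
n=7: pose=(-4,2,W); sL=20/51, sR=60/137; mL=160/6987, mR=-10/51; mL+mR=-1210/6987 → advance -1; mR−mL=-30/137 → turn -1·90°

0 24/41 120/157 576/6437 -12/41 -3 2 N
1 30/41 3/5 -27/410 -15/41 -3 1 E
2 24/53 120/317 -624/16801 -12/53 -4 1 S
3 20/51 60/137 160/6987 -10/51 -4 2 W
4 24/41 120/157 576/6437 -12/41 -3 2 N
5 30/41 3/5 -27/410 -15/41 -3 1 E
6 24/53 120/317 -624/16801 -12/53 -4 1 S
7 20/51 60/137 160/6987 -10/51 -4 2 W
final -3 2 N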